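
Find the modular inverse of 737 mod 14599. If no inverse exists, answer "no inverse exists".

Apply the Euclidean algorithm to 14599 and 737:
14599 = 19·737 + 596
737 = 1·596 + 141
596 = 4·141 + 32
141 = 4·32 + 13
32 = 2·13 + 6
13 = 2·6 + 1
6 = 6·1 + 0
gcd = 1, so the inverse exists. Back-substitute:
1 = 13 − 2·6
1 = −2·32 + 5·13
1 = 5·141 − 22·32
1 = −22·596 + 93·141
1 = 93·737 − 115·596
1 = −115·14599 + 2278·737
So 737·2278 ≡ 1 (mod 14599).

2278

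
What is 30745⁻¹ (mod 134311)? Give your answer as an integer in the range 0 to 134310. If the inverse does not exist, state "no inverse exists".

16334

Apply the Euclidean algorithm to 134311 and 30745:
134311 = 4×30745 + 11331
30745 = 2×11331 + 8083
11331 = 1×8083 + 3248
8083 = 2×3248 + 1587
3248 = 2×1587 + 74
1587 = 21×74 + 33
74 = 2×33 + 8
33 = 4×8 + 1
8 = 8×1 + 0
Since gcd(30745, 134311) = 1, back-substitute to write 1 as a combination:
1 = 33 − 4·8
1 = −4·74 + 9·33
1 = 9·1587 − 193·74
1 = −193·3248 + 395·1587
1 = 395·8083 − 983·3248
1 = −983·11331 + 1378·8083
1 = 1378·30745 − 3739·11331
1 = −3739·134311 + 16334·30745
So 30745·16334 ≡ 1 (mod 134311).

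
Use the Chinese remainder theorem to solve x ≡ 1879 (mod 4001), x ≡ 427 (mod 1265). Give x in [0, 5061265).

Write x = 1879 + 4001·k. Then 4001·k ≡ 427 − 1879 ≡ 1078 (mod 1265).
Need 4001⁻¹ mod 1265. Extended Euclid on (1265, 206):
1265 = 6*206 + 29
206 = 7*29 + 3
29 = 9*3 + 2
3 = 1*2 + 1
2 = 2*1 + 0
Back-substitute:
1 = 3 − 2
1 = −29 + 10·3
1 = 10·206 − 71·29
1 = −71·1265 + 436·206
4001⁻¹ ≡ 436 (mod 1265), so k ≡ 436·1078 ≡ 693 (mod 1265).
x = 1879 + 4001·693 = 2774572.

2774572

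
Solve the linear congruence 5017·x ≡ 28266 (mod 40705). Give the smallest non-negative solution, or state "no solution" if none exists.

37303

First find gcd(5017, 40705):
40705 = 8·5017 + 569
5017 = 8·569 + 465
569 = 1·465 + 104
465 = 4·104 + 49
104 = 2·49 + 6
49 = 8·6 + 1
6 = 6·1 + 0
gcd = 1, so a unique solution mod 40705 exists.
Back-substitute for the Bézout coefficients:
1 = 49 − 8·6
1 = −8·104 + 17·49
1 = 17·465 − 76·104
1 = −76·569 + 93·465
1 = 93·5017 − 820·569
1 = −820·40705 + 6653·5017
So 5017·(6653) ≡ 1 (mod 40705), giving 5017⁻¹ ≡ 6653.
x ≡ 5017⁻¹·28266 ≡ 6653·28266 ≡ 37303 (mod 40705).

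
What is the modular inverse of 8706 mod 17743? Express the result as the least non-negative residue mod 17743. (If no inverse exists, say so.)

Run Euclid on (17743, 8706):
17743 = 2*8706 + 331
8706 = 26*331 + 100
331 = 3*100 + 31
100 = 3*31 + 7
31 = 4*7 + 3
7 = 2*3 + 1
3 = 3*1 + 0
The gcd is 1. Working backward:
1 = 7 − 2·3
1 = −2·31 + 9·7
1 = 9·100 − 29·31
1 = −29·331 + 96·100
1 = 96·8706 − 2525·331
1 = −2525·17743 + 5146·8706
So 8706·5146 ≡ 1 (mod 17743).

5146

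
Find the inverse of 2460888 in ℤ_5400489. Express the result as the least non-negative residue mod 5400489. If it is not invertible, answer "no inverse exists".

Euclidean algorithm on 5400489, 2460888:
5400489 = 2·2460888 + 478713
2460888 = 5·478713 + 67323
478713 = 7·67323 + 7452
67323 = 9·7452 + 255
7452 = 29·255 + 57
255 = 4·57 + 27
57 = 2·27 + 3
27 = 9·3 + 0
Since gcd = 3 > 1, 2460888 is not a unit mod 5400489.

no inverse exists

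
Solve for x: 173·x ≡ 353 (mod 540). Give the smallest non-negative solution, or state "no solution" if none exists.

First find gcd(173, 540):
540 = 3×173 + 21
173 = 8×21 + 5
21 = 4×5 + 1
5 = 5×1 + 0
gcd = 1, so a unique solution mod 540 exists.
Back-substitute for the Bézout coefficients:
1 = 21 − 4·5
1 = −4·173 + 33·21
1 = 33·540 − 103·173
So 173·(-103) ≡ 1 (mod 540), giving 173⁻¹ ≡ 437.
x ≡ 173⁻¹·353 ≡ 437·353 ≡ 361 (mod 540).

361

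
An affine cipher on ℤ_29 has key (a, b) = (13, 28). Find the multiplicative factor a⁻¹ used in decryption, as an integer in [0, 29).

Run Euclid on (29, 13):
29 = 2×13 + 3
13 = 4×3 + 1
3 = 3×1 + 0
gcd = 1, so the inverse exists. Back-substitute:
1 = 13 − 4·3
1 = −4·29 + 9·13
So 13·9 ≡ 1 (mod 29).

9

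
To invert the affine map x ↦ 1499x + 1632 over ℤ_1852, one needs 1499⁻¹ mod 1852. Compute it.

Apply the Euclidean algorithm to 1852 and 1499:
1852 = 1×1499 + 353
1499 = 4×353 + 87
353 = 4×87 + 5
87 = 17×5 + 2
5 = 2×2 + 1
2 = 2×1 + 0
gcd = 1, so the inverse exists. Back-substitute:
1 = 5 − 2·2
1 = −2·87 + 35·5
1 = 35·353 − 142·87
1 = −142·1499 + 603·353
1 = 603·1852 − 745·1499
So 1499·(-745) ≡ 1 (mod 1852), and -745 ≡ 1107 (mod 1852).

1107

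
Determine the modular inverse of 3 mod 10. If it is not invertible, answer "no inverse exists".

Apply the Euclidean algorithm to 10 and 3:
10 = 3×3 + 1
3 = 3×1 + 0
gcd = 1, so the inverse exists. Back-substitute:
1 = 10 − 3·3
Hence 3⁻¹ ≡ -3 ≡ 7 (mod 10).

7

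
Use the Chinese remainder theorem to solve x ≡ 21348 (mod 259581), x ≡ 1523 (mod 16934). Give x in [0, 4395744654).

Write x = 21348 + 259581·k. Then 259581·k ≡ 1523 − 21348 ≡ 14043 (mod 16934).
Need 259581⁻¹ mod 16934. Extended Euclid on (16934, 5571):
16934 = 3*5571 + 221
5571 = 25*221 + 46
221 = 4*46 + 37
46 = 1*37 + 9
37 = 4*9 + 1
9 = 9*1 + 0
Back-substitute:
1 = 37 − 4·9
1 = −4·46 + 5·37
1 = 5·221 − 24·46
1 = −24·5571 + 605·221
1 = 605·16934 − 1839·5571
259581⁻¹ ≡ 15095 (mod 16934), so k ≡ 15095·14043 ≡ 16207 (mod 16934).
x = 21348 + 259581·16207 = 4207050615.

4207050615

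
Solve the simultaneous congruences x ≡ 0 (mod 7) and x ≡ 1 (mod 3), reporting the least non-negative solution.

7

Write x = 0 + 7·k. Then 7·k ≡ 1 − 0 ≡ 1 (mod 3).
Need 7⁻¹ mod 3. Extended Euclid on (3, 1):
3 = 3×1 + 0
7⁻¹ ≡ 1 (mod 3), so k ≡ 1·1 ≡ 1 (mod 3).
x = 0 + 7·1 = 7.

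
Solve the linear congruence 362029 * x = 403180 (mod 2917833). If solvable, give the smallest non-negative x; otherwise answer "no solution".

First find gcd(362029, 2917833):
2917833 = 8×362029 + 21601
362029 = 16×21601 + 16413
21601 = 1×16413 + 5188
16413 = 3×5188 + 849
5188 = 6×849 + 94
849 = 9×94 + 3
94 = 31×3 + 1
3 = 3×1 + 0
gcd = 1, so a unique solution mod 2917833 exists.
Back-substitute for the Bézout coefficients:
1 = 94 − 31·3
1 = −31·849 + 280·94
1 = 280·5188 − 1711·849
1 = −1711·16413 + 5413·5188
1 = 5413·21601 − 7124·16413
1 = −7124·362029 + 119397·21601
1 = 119397·2917833 − 962300·362029
So 362029·(-962300) ≡ 1 (mod 2917833), giving 362029⁻¹ ≡ 1955533.
x ≡ 362029⁻¹·403180 ≡ 1955533·403180 ≡ 1222177 (mod 2917833).

1222177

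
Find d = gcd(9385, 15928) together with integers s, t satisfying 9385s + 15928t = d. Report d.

Apply Euclid's algorithm to 15928 and 9385:
15928 = 1*9385 + 6543
9385 = 1*6543 + 2842
6543 = 2*2842 + 859
2842 = 3*859 + 265
859 = 3*265 + 64
265 = 4*64 + 9
64 = 7*9 + 1
9 = 9*1 + 0
gcd(9385, 15928) = 1.
Express as a combination:
1 = 64 − 7·9
1 = −7·265 + 29·64
1 = 29·859 − 94·265
1 = −94·2842 + 311·859
1 = 311·6543 − 716·2842
1 = −716·9385 + 1027·6543
1 = 1027·15928 − 1743·9385
So 1 = (1027)·15928 + (-1743)·9385.

1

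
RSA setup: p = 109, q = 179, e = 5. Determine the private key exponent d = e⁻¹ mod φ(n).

φ(n) = (p−1)(q−1) = 108·178 = 19224.
Need d with 5·d ≡ 1 (mod 19224). Apply the extended Euclidean algorithm:
19224 = 3844×5 + 4
5 = 1×4 + 1
4 = 4×1 + 0
Back-substitute:
1 = 5 − 4
1 = −19224 + 3845·5
So 5·3845 ≡ 1 (mod 19224), hence d = 3845.

3845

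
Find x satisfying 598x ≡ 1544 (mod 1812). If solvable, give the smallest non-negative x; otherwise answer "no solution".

First find gcd(598, 1812):
1812 = 3·598 + 18
598 = 33·18 + 4
18 = 4·4 + 2
4 = 2·2 + 0
gcd = 2 and 2 | 1544, so solutions exist. Divide through by 2: 299x ≡ 772 (mod 906).
Now find 299⁻¹ mod 906:
906 = 3*299 + 9
299 = 33*9 + 2
9 = 4*2 + 1
2 = 2*1 + 0
Back-substitute:
1 = 9 − 4·2
1 = −4·299 + 133·9
1 = 133·906 − 403·299
So 299·(-403) ≡ 1 (mod 906), i.e. 299⁻¹ ≡ 503.
Then x ≡ 503·772 ≡ 548 (mod 906); the smallest non-negative solution is x = 548.

548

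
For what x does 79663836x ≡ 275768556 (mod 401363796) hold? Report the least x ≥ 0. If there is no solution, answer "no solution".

First find gcd(79663836, 401363796):
401363796 = 5·79663836 + 3044616
79663836 = 26·3044616 + 503820
3044616 = 6·503820 + 21696
503820 = 23·21696 + 4812
21696 = 4·4812 + 2448
4812 = 1·2448 + 2364
2448 = 1·2364 + 84
2364 = 28·84 + 12
84 = 7·12 + 0
gcd = 12 and 12 | 275768556, so solutions exist. Divide through by 12: 6638653x ≡ 22980713 (mod 33446983).
Now find 6638653⁻¹ mod 33446983:
33446983 = 5×6638653 + 253718
6638653 = 26×253718 + 41985
253718 = 6×41985 + 1808
41985 = 23×1808 + 401
1808 = 4×401 + 204
401 = 1×204 + 197
204 = 1×197 + 7
197 = 28×7 + 1
7 = 7×1 + 0
Back-substitute:
1 = 197 − 28·7
1 = −28·204 + 29·197
1 = 29·401 − 57·204
1 = −57·1808 + 257·401
1 = 257·41985 − 5968·1808
1 = −5968·253718 + 36065·41985
1 = 36065·6638653 − 943658·253718
1 = −943658·33446983 + 4754355·6638653
So 6638653⁻¹ ≡ 4754355 (mod 33446983).
Then x ≡ 4754355·22980713 ≡ 17935587 (mod 33446983); the smallest non-negative solution is x = 17935587.

17935587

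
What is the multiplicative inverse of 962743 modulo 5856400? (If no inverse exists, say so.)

3077207

gcd(5856400, 962743) by repeated division:
5856400 = 6×962743 + 79942
962743 = 12×79942 + 3439
79942 = 23×3439 + 845
3439 = 4×845 + 59
845 = 14×59 + 19
59 = 3×19 + 2
19 = 9×2 + 1
2 = 2×1 + 0
The gcd is 1. Working backward:
1 = 19 − 9·2
1 = −9·59 + 28·19
1 = 28·845 − 401·59
1 = −401·3439 + 1632·845
1 = 1632·79942 − 37937·3439
1 = −37937·962743 + 456876·79942
1 = 456876·5856400 − 2779193·962743
Hence 962743⁻¹ ≡ -2779193 ≡ 3077207 (mod 5856400).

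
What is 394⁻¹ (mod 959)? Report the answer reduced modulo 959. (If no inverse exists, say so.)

gcd(959, 394) by repeated division:
959 = 2·394 + 171
394 = 2·171 + 52
171 = 3·52 + 15
52 = 3·15 + 7
15 = 2·7 + 1
7 = 7·1 + 0
The gcd is 1. Working backward:
1 = 15 − 2·7
1 = −2·52 + 7·15
1 = 7·171 − 23·52
1 = −23·394 + 53·171
1 = 53·959 − 129·394
Hence 394⁻¹ ≡ -129 ≡ 830 (mod 959).

830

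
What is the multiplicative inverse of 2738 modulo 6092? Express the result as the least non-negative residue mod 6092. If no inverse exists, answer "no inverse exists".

no inverse exists

Compute gcd(2738, 6092):
6092 = 2·2738 + 616
2738 = 4·616 + 274
616 = 2·274 + 68
274 = 4·68 + 2
68 = 34·2 + 0
The gcd is 2, not 1, hence no inverse exists.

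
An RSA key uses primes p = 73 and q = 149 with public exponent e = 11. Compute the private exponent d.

3875

φ(n) = (p−1)(q−1) = 72·148 = 10656.
Need d with 11·d ≡ 1 (mod 10656). Apply the extended Euclidean algorithm:
10656 = 968*11 + 8
11 = 1*8 + 3
8 = 2*3 + 2
3 = 1*2 + 1
2 = 2*1 + 0
Back-substitute:
1 = 3 − 2
1 = −8 + 3·3
1 = 3·11 − 4·8
1 = −4·10656 + 3875·11
So 11·3875 ≡ 1 (mod 10656), hence d = 3875.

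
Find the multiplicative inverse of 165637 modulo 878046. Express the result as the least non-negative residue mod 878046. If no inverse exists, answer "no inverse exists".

197935

Extended Euclidean algorithm:
878046 = 5·165637 + 49861
165637 = 3·49861 + 16054
49861 = 3·16054 + 1699
16054 = 9·1699 + 763
1699 = 2·763 + 173
763 = 4·173 + 71
173 = 2·71 + 31
71 = 2·31 + 9
31 = 3·9 + 4
9 = 2·4 + 1
4 = 4·1 + 0
Since gcd(165637, 878046) = 1, back-substitute to write 1 as a combination:
1 = 9 − 2·4
1 = −2·31 + 7·9
1 = 7·71 − 16·31
1 = −16·173 + 39·71
1 = 39·763 − 172·173
1 = −172·1699 + 383·763
1 = 383·16054 − 3619·1699
1 = −3619·49861 + 11240·16054
1 = 11240·165637 − 37339·49861
1 = −37339·878046 + 197935·165637
So 165637·197935 ≡ 1 (mod 878046).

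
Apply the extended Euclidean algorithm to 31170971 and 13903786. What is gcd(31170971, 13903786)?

Apply Euclid's algorithm to 31170971 and 13903786:
31170971 = 2×13903786 + 3363399
13903786 = 4×3363399 + 450190
3363399 = 7×450190 + 212069
450190 = 2×212069 + 26052
212069 = 8×26052 + 3653
26052 = 7×3653 + 481
3653 = 7×481 + 286
481 = 1×286 + 195
286 = 1×195 + 91
195 = 2×91 + 13
91 = 7×13 + 0
gcd(31170971, 13903786) = 13.
Back-substituting:
13 = 195 − 2·91
13 = −2·286 + 3·195
13 = 3·481 − 5·286
13 = −5·3653 + 38·481
13 = 38·26052 − 271·3653
13 = −271·212069 + 2206·26052
13 = 2206·450190 − 4683·212069
13 = −4683·3363399 + 34987·450190
13 = 34987·13903786 − 144631·3363399
13 = −144631·31170971 + 324249·13903786
So 13 = (-144631)·31170971 + (324249)·13903786.

13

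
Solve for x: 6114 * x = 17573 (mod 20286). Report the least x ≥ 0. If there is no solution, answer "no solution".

gcd(6114, 20286):
20286 = 3*6114 + 1944
6114 = 3*1944 + 282
1944 = 6*282 + 252
282 = 1*252 + 30
252 = 8*30 + 12
30 = 2*12 + 6
12 = 2*6 + 0
gcd = 6, but 6 ∤ 17573, so the congruence has no solution.

no solution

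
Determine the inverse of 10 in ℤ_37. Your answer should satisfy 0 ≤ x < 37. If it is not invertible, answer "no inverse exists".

26

Extended Euclidean algorithm:
37 = 3*10 + 7
10 = 1*7 + 3
7 = 2*3 + 1
3 = 3*1 + 0
gcd = 1, so the inverse exists. Back-substitute:
1 = 7 − 2·3
1 = −2·10 + 3·7
1 = 3·37 − 11·10
Hence 10⁻¹ ≡ -11 ≡ 26 (mod 37).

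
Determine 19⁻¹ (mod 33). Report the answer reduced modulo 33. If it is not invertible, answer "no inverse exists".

7

gcd(33, 19) by repeated division:
33 = 1*19 + 14
19 = 1*14 + 5
14 = 2*5 + 4
5 = 1*4 + 1
4 = 4*1 + 0
The gcd is 1. Working backward:
1 = 5 − 4
1 = −14 + 3·5
1 = 3·19 − 4·14
1 = −4·33 + 7·19
So 19·7 ≡ 1 (mod 33).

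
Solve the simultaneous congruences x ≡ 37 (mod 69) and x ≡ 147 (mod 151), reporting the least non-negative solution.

Write x = 37 + 69·k. Then 69·k ≡ 147 − 37 ≡ 110 (mod 151).
Need 69⁻¹ mod 151. Extended Euclid on (151, 69):
151 = 2×69 + 13
69 = 5×13 + 4
13 = 3×4 + 1
4 = 4×1 + 0
Back-substitute:
1 = 13 − 3·4
1 = −3·69 + 16·13
1 = 16·151 − 35·69
69⁻¹ ≡ 116 (mod 151), so k ≡ 116·110 ≡ 76 (mod 151).
x = 37 + 69·76 = 5281.

5281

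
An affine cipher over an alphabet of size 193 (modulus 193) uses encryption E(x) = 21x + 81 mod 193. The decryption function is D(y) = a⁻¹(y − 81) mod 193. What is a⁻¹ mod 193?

46

gcd(193, 21) by repeated division:
193 = 9*21 + 4
21 = 5*4 + 1
4 = 4*1 + 0
The gcd is 1. Working backward:
1 = 21 − 5·4
1 = −5·193 + 46·21
So 21·46 ≡ 1 (mod 193).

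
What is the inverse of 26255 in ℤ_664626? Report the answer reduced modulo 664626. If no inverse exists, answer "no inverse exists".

gcd(664626, 26255) by repeated division:
664626 = 25*26255 + 8251
26255 = 3*8251 + 1502
8251 = 5*1502 + 741
1502 = 2*741 + 20
741 = 37*20 + 1
20 = 20*1 + 0
The gcd is 1. Working backward:
1 = 741 − 37·20
1 = −37·1502 + 75·741
1 = 75·8251 − 412·1502
1 = −412·26255 + 1311·8251
1 = 1311·664626 − 33187·26255
Thus 26255·(-33187) ≡ 1 (mod 664626); reducing, -33187 mod 664626 = 631439.

631439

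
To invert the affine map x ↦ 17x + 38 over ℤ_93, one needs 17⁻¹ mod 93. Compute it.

Extended Euclidean algorithm:
93 = 5*17 + 8
17 = 2*8 + 1
8 = 8*1 + 0
Since gcd(17, 93) = 1, back-substitute to write 1 as a combination:
1 = 17 − 2·8
1 = −2·93 + 11·17
So 17·11 ≡ 1 (mod 93).

11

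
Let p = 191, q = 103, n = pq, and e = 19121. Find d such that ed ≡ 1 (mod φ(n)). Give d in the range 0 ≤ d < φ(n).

φ(n) = (p−1)(q−1) = 190·102 = 19380.
Need d with 19121·d ≡ 1 (mod 19380). Apply the extended Euclidean algorithm:
19380 = 1*19121 + 259
19121 = 73*259 + 214
259 = 1*214 + 45
214 = 4*45 + 34
45 = 1*34 + 11
34 = 3*11 + 1
11 = 11*1 + 0
Back-substitute:
1 = 34 − 3·11
1 = −3·45 + 4·34
1 = 4·214 − 19·45
1 = −19·259 + 23·214
1 = 23·19121 − 1698·259
1 = −1698·19380 + 1721·19121
So 19121·1721 ≡ 1 (mod 19380), hence d = 1721.

1721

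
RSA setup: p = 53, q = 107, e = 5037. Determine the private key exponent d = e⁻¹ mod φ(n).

φ(n) = (p−1)(q−1) = 52·106 = 5512.
Need d with 5037·d ≡ 1 (mod 5512). Apply the extended Euclidean algorithm:
5512 = 1×5037 + 475
5037 = 10×475 + 287
475 = 1×287 + 188
287 = 1×188 + 99
188 = 1×99 + 89
99 = 1×89 + 10
89 = 8×10 + 9
10 = 1×9 + 1
9 = 9×1 + 0
Back-substitute:
1 = 10 − 9
1 = −89 + 9·10
1 = 9·99 − 10·89
1 = −10·188 + 19·99
1 = 19·287 − 29·188
1 = −29·475 + 48·287
1 = 48·5037 − 509·475
1 = −509·5512 + 557·5037
So 5037·557 ≡ 1 (mod 5512), hence d = 557.

557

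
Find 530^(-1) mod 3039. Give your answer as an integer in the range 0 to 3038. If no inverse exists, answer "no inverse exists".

Extended Euclidean algorithm:
3039 = 5×530 + 389
530 = 1×389 + 141
389 = 2×141 + 107
141 = 1×107 + 34
107 = 3×34 + 5
34 = 6×5 + 4
5 = 1×4 + 1
4 = 4×1 + 0
gcd = 1, so the inverse exists. Back-substitute:
1 = 5 − 4
1 = −34 + 7·5
1 = 7·107 − 22·34
1 = −22·141 + 29·107
1 = 29·389 − 80·141
1 = −80·530 + 109·389
1 = 109·3039 − 625·530
Hence 530⁻¹ ≡ -625 ≡ 2414 (mod 3039).

2414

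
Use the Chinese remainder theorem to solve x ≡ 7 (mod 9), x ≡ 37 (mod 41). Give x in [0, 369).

160

Write x = 7 + 9·k. Then 9·k ≡ 37 − 7 ≡ 30 (mod 41).
Need 9⁻¹ mod 41. Extended Euclid on (41, 9):
41 = 4·9 + 5
9 = 1·5 + 4
5 = 1·4 + 1
4 = 4·1 + 0
Back-substitute:
1 = 5 − 4
1 = −9 + 2·5
1 = 2·41 − 9·9
9⁻¹ ≡ 32 (mod 41), so k ≡ 32·30 ≡ 17 (mod 41).
x = 7 + 9·17 = 160.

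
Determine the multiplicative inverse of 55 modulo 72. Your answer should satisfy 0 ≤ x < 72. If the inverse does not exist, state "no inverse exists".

Extended Euclidean algorithm:
72 = 1*55 + 17
55 = 3*17 + 4
17 = 4*4 + 1
4 = 4*1 + 0
Since gcd(55, 72) = 1, back-substitute to write 1 as a combination:
1 = 17 − 4·4
1 = −4·55 + 13·17
1 = 13·72 − 17·55
Hence 55⁻¹ ≡ -17 ≡ 55 (mod 72).

55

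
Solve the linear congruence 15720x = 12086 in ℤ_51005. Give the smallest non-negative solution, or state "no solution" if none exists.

no solution

gcd(15720, 51005):
51005 = 3*15720 + 3845
15720 = 4*3845 + 340
3845 = 11*340 + 105
340 = 3*105 + 25
105 = 4*25 + 5
25 = 5*5 + 0
gcd = 5, but 5 ∤ 12086, so the congruence has no solution.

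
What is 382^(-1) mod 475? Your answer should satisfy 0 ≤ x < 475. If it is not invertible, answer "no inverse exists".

143

Apply the Euclidean algorithm to 475 and 382:
475 = 1*382 + 93
382 = 4*93 + 10
93 = 9*10 + 3
10 = 3*3 + 1
3 = 3*1 + 0
gcd = 1, so the inverse exists. Back-substitute:
1 = 10 − 3·3
1 = −3·93 + 28·10
1 = 28·382 − 115·93
1 = −115·475 + 143·382
So 382·143 ≡ 1 (mod 475).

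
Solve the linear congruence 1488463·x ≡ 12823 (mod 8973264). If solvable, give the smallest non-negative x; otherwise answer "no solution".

First find gcd(1488463, 8973264):
8973264 = 6*1488463 + 42486
1488463 = 35*42486 + 1453
42486 = 29*1453 + 349
1453 = 4*349 + 57
349 = 6*57 + 7
57 = 8*7 + 1
7 = 7*1 + 0
gcd = 1, so a unique solution mod 8973264 exists.
Back-substitute for the Bézout coefficients:
1 = 57 − 8·7
1 = −8·349 + 49·57
1 = 49·1453 − 204·349
1 = −204·42486 + 5965·1453
1 = 5965·1488463 − 208979·42486
1 = −208979·8973264 + 1259839·1488463
So 1488463·(1259839) ≡ 1 (mod 8973264), giving 1488463⁻¹ ≡ 1259839.
x ≡ 1488463⁻¹·12823 ≡ 1259839·12823 ≡ 3040297 (mod 8973264).

3040297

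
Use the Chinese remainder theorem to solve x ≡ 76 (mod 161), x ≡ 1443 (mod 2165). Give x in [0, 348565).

Write x = 76 + 161·k. Then 161·k ≡ 1443 − 76 ≡ 1367 (mod 2165).
Need 161⁻¹ mod 2165. Extended Euclid on (2165, 161):
2165 = 13·161 + 72
161 = 2·72 + 17
72 = 4·17 + 4
17 = 4·4 + 1
4 = 4·1 + 0
Back-substitute:
1 = 17 − 4·4
1 = −4·72 + 17·17
1 = 17·161 − 38·72
1 = −38·2165 + 511·161
161⁻¹ ≡ 511 (mod 2165), so k ≡ 511·1367 ≡ 1407 (mod 2165).
x = 76 + 161·1407 = 226603.

226603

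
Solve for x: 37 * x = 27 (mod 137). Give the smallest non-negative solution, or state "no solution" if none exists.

97

First find gcd(37, 137):
137 = 3·37 + 26
37 = 1·26 + 11
26 = 2·11 + 4
11 = 2·4 + 3
4 = 1·3 + 1
3 = 3·1 + 0
gcd = 1, so a unique solution mod 137 exists.
Back-substitute for the Bézout coefficients:
1 = 4 − 3
1 = −11 + 3·4
1 = 3·26 − 7·11
1 = −7·37 + 10·26
1 = 10·137 − 37·37
So 37·(-37) ≡ 1 (mod 137), giving 37⁻¹ ≡ 100.
x ≡ 37⁻¹·27 ≡ 100·27 ≡ 97 (mod 137).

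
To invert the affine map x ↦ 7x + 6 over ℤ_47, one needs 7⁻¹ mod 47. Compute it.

Apply the Euclidean algorithm to 47 and 7:
47 = 6·7 + 5
7 = 1·5 + 2
5 = 2·2 + 1
2 = 2·1 + 0
Since gcd(7, 47) = 1, back-substitute to write 1 as a combination:
1 = 5 − 2·2
1 = −2·7 + 3·5
1 = 3·47 − 20·7
So 7·(-20) ≡ 1 (mod 47), and -20 ≡ 27 (mod 47).

27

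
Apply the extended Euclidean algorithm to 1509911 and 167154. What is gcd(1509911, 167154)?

13

Repeated division:
1509911 = 9×167154 + 5525
167154 = 30×5525 + 1404
5525 = 3×1404 + 1313
1404 = 1×1313 + 91
1313 = 14×91 + 39
91 = 2×39 + 13
39 = 3×13 + 0
gcd(1509911, 167154) = 13.
Back-substituting:
13 = 91 − 2·39
13 = −2·1313 + 29·91
13 = 29·1404 − 31·1313
13 = −31·5525 + 122·1404
13 = 122·167154 − 3691·5525
13 = −3691·1509911 + 33341·167154
So 13 = (-3691)·1509911 + (33341)·167154.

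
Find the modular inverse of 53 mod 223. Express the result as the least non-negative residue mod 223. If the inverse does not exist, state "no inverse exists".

101

Apply the Euclidean algorithm to 223 and 53:
223 = 4·53 + 11
53 = 4·11 + 9
11 = 1·9 + 2
9 = 4·2 + 1
2 = 2·1 + 0
Since gcd(53, 223) = 1, back-substitute to write 1 as a combination:
1 = 9 − 4·2
1 = −4·11 + 5·9
1 = 5·53 − 24·11
1 = −24·223 + 101·53
So 53·101 ≡ 1 (mod 223).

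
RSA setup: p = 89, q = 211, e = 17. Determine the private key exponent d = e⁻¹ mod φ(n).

17393

φ(n) = (p−1)(q−1) = 88·210 = 18480.
Need d with 17·d ≡ 1 (mod 18480). Apply the extended Euclidean algorithm:
18480 = 1087×17 + 1
17 = 17×1 + 0
Back-substitute:
1 = 18480 − 1087·17
So 17·(-1087) ≡ 1 (mod 18480), hence d ≡ -1087 ≡ 17393 (mod 18480).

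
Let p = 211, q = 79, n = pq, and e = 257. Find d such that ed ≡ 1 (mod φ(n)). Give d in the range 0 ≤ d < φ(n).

14213

φ(n) = (p−1)(q−1) = 210·78 = 16380.
Need d with 257·d ≡ 1 (mod 16380). Apply the extended Euclidean algorithm:
16380 = 63×257 + 189
257 = 1×189 + 68
189 = 2×68 + 53
68 = 1×53 + 15
53 = 3×15 + 8
15 = 1×8 + 7
8 = 1×7 + 1
7 = 7×1 + 0
Back-substitute:
1 = 8 − 7
1 = −15 + 2·8
1 = 2·53 − 7·15
1 = −7·68 + 9·53
1 = 9·189 − 25·68
1 = −25·257 + 34·189
1 = 34·16380 − 2167·257
So 257·(-2167) ≡ 1 (mod 16380), hence d ≡ -2167 ≡ 14213 (mod 16380).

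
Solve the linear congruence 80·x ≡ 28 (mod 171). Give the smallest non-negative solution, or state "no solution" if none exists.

First find gcd(80, 171):
171 = 2·80 + 11
80 = 7·11 + 3
11 = 3·3 + 2
3 = 1·2 + 1
2 = 2·1 + 0
gcd = 1, so a unique solution mod 171 exists.
Back-substitute for the Bézout coefficients:
1 = 3 − 2
1 = −11 + 4·3
1 = 4·80 − 29·11
1 = −29·171 + 62·80
So 80·(62) ≡ 1 (mod 171), giving 80⁻¹ ≡ 62.
x ≡ 80⁻¹·28 ≡ 62·28 ≡ 26 (mod 171).

26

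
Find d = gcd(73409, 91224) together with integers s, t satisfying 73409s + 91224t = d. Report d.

Apply Euclid's algorithm to 91224 and 73409:
91224 = 1*73409 + 17815
73409 = 4*17815 + 2149
17815 = 8*2149 + 623
2149 = 3*623 + 280
623 = 2*280 + 63
280 = 4*63 + 28
63 = 2*28 + 7
28 = 4*7 + 0
gcd(73409, 91224) = 7.
Express as a combination:
7 = 63 − 2·28
7 = −2·280 + 9·63
7 = 9·623 − 20·280
7 = −20·2149 + 69·623
7 = 69·17815 − 572·2149
7 = −572·73409 + 2357·17815
7 = 2357·91224 − 2929·73409
So 7 = (2357)·91224 + (-2929)·73409.

7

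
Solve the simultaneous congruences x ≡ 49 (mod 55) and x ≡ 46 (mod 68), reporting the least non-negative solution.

Write x = 49 + 55·k. Then 55·k ≡ 46 − 49 ≡ 65 (mod 68).
Need 55⁻¹ mod 68. Extended Euclid on (68, 55):
68 = 1·55 + 13
55 = 4·13 + 3
13 = 4·3 + 1
3 = 3·1 + 0
Back-substitute:
1 = 13 − 4·3
1 = −4·55 + 17·13
1 = 17·68 − 21·55
55⁻¹ ≡ 47 (mod 68), so k ≡ 47·65 ≡ 63 (mod 68).
x = 49 + 55·63 = 3514.

3514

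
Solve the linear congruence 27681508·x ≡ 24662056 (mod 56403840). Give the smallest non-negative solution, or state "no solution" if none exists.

13434682

First find gcd(27681508, 56403840):
56403840 = 2·27681508 + 1040824
27681508 = 26·1040824 + 620084
1040824 = 1·620084 + 420740
620084 = 1·420740 + 199344
420740 = 2·199344 + 22052
199344 = 9·22052 + 876
22052 = 25·876 + 152
876 = 5·152 + 116
152 = 1·116 + 36
116 = 3·36 + 8
36 = 4·8 + 4
8 = 2·4 + 0
gcd = 4 and 4 | 24662056, so solutions exist. Divide through by 4: 6920377x ≡ 6165514 (mod 14100960).
Now find 6920377⁻¹ mod 14100960:
14100960 = 2·6920377 + 260206
6920377 = 26·260206 + 155021
260206 = 1·155021 + 105185
155021 = 1·105185 + 49836
105185 = 2·49836 + 5513
49836 = 9·5513 + 219
5513 = 25·219 + 38
219 = 5·38 + 29
38 = 1·29 + 9
29 = 3·9 + 2
9 = 4·2 + 1
2 = 2·1 + 0
Back-substitute:
1 = 9 − 4·2
1 = −4·29 + 13·9
1 = 13·38 − 17·29
1 = −17·219 + 98·38
1 = 98·5513 − 2467·219
1 = −2467·49836 + 22301·5513
1 = 22301·105185 − 47069·49836
1 = −47069·155021 + 69370·105185
1 = 69370·260206 − 116439·155021
1 = −116439·6920377 + 3096784·260206
1 = 3096784·14100960 − 6310007·6920377
So 6920377·(-6310007) ≡ 1 (mod 14100960), i.e. 6920377⁻¹ ≡ 7790953.
Then x ≡ 7790953·6165514 ≡ 13434682 (mod 14100960); the smallest non-negative solution is x = 13434682.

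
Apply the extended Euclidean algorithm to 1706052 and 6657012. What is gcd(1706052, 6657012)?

Repeated division:
6657012 = 3·1706052 + 1538856
1706052 = 1·1538856 + 167196
1538856 = 9·167196 + 34092
167196 = 4·34092 + 30828
34092 = 1·30828 + 3264
30828 = 9·3264 + 1452
3264 = 2·1452 + 360
1452 = 4·360 + 12
360 = 30·12 + 0
gcd(1706052, 6657012) = 12.
Express as a combination:
12 = 1452 − 4·360
12 = −4·3264 + 9·1452
12 = 9·30828 − 85·3264
12 = −85·34092 + 94·30828
12 = 94·167196 − 461·34092
12 = −461·1538856 + 4243·167196
12 = 4243·1706052 − 4704·1538856
12 = −4704·6657012 + 18355·1706052
So 12 = (-4704)·6657012 + (18355)·1706052.

12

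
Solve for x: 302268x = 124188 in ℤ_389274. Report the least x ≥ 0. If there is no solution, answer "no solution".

2862

First find gcd(302268, 389274):
389274 = 1*302268 + 87006
302268 = 3*87006 + 41250
87006 = 2*41250 + 4506
41250 = 9*4506 + 696
4506 = 6*696 + 330
696 = 2*330 + 36
330 = 9*36 + 6
36 = 6*6 + 0
gcd = 6 and 6 | 124188, so solutions exist. Divide through by 6: 50378x ≡ 20698 (mod 64879).
Now find 50378⁻¹ mod 64879:
64879 = 1·50378 + 14501
50378 = 3·14501 + 6875
14501 = 2·6875 + 751
6875 = 9·751 + 116
751 = 6·116 + 55
116 = 2·55 + 6
55 = 9·6 + 1
6 = 6·1 + 0
Back-substitute:
1 = 55 − 9·6
1 = −9·116 + 19·55
1 = 19·751 − 123·116
1 = −123·6875 + 1126·751
1 = 1126·14501 − 2375·6875
1 = −2375·50378 + 8251·14501
1 = 8251·64879 − 10626·50378
So 50378·(-10626) ≡ 1 (mod 64879), i.e. 50378⁻¹ ≡ 54253.
Then x ≡ 54253·20698 ≡ 2862 (mod 64879); the smallest non-negative solution is x = 2862.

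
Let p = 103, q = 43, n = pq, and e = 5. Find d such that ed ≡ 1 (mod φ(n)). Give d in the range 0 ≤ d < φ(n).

φ(n) = (p−1)(q−1) = 102·42 = 4284.
Need d with 5·d ≡ 1 (mod 4284). Apply the extended Euclidean algorithm:
4284 = 856·5 + 4
5 = 1·4 + 1
4 = 4·1 + 0
Back-substitute:
1 = 5 − 4
1 = −4284 + 857·5
So 5·857 ≡ 1 (mod 4284), hence d = 857.

857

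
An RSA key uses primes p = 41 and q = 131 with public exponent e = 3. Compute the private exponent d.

φ(n) = (p−1)(q−1) = 40·130 = 5200.
Need d with 3·d ≡ 1 (mod 5200). Apply the extended Euclidean algorithm:
5200 = 1733·3 + 1
3 = 3·1 + 0
Back-substitute:
1 = 5200 − 1733·3
So 3·(-1733) ≡ 1 (mod 5200), hence d ≡ -1733 ≡ 3467 (mod 5200).

3467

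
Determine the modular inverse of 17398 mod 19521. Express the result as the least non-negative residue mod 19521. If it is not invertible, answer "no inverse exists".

13627

gcd(19521, 17398) by repeated division:
19521 = 1*17398 + 2123
17398 = 8*2123 + 414
2123 = 5*414 + 53
414 = 7*53 + 43
53 = 1*43 + 10
43 = 4*10 + 3
10 = 3*3 + 1
3 = 3*1 + 0
gcd = 1, so the inverse exists. Back-substitute:
1 = 10 − 3·3
1 = −3·43 + 13·10
1 = 13·53 − 16·43
1 = −16·414 + 125·53
1 = 125·2123 − 641·414
1 = −641·17398 + 5253·2123
1 = 5253·19521 − 5894·17398
Thus 17398·(-5894) ≡ 1 (mod 19521); reducing, -5894 mod 19521 = 13627.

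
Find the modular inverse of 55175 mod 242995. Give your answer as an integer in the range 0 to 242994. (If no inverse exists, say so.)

Euclidean algorithm on 242995, 55175:
242995 = 4·55175 + 22295
55175 = 2·22295 + 10585
22295 = 2·10585 + 1125
10585 = 9·1125 + 460
1125 = 2·460 + 205
460 = 2·205 + 50
205 = 4·50 + 5
50 = 10·5 + 0
Since gcd = 5 > 1, 55175 is not a unit mod 242995.

no inverse exists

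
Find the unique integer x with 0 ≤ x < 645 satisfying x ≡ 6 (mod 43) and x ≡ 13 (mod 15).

Write x = 6 + 43·k. Then 43·k ≡ 13 − 6 ≡ 7 (mod 15).
Need 43⁻¹ mod 15. Extended Euclid on (15, 13):
15 = 1×13 + 2
13 = 6×2 + 1
2 = 2×1 + 0
Back-substitute:
1 = 13 − 6·2
1 = −6·15 + 7·13
43⁻¹ ≡ 7 (mod 15), so k ≡ 7·7 ≡ 4 (mod 15).
x = 6 + 43·4 = 178.

178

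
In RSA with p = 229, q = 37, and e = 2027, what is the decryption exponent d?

φ(n) = (p−1)(q−1) = 228·36 = 8208.
Need d with 2027·d ≡ 1 (mod 8208). Apply the extended Euclidean algorithm:
8208 = 4*2027 + 100
2027 = 20*100 + 27
100 = 3*27 + 19
27 = 1*19 + 8
19 = 2*8 + 3
8 = 2*3 + 2
3 = 1*2 + 1
2 = 2*1 + 0
Back-substitute:
1 = 3 − 2
1 = −8 + 3·3
1 = 3·19 − 7·8
1 = −7·27 + 10·19
1 = 10·100 − 37·27
1 = −37·2027 + 750·100
1 = 750·8208 − 3037·2027
So 2027·(-3037) ≡ 1 (mod 8208), hence d ≡ -3037 ≡ 5171 (mod 8208).

5171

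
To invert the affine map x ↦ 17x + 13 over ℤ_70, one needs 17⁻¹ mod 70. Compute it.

gcd(70, 17) by repeated division:
70 = 4·17 + 2
17 = 8·2 + 1
2 = 2·1 + 0
The gcd is 1. Working backward:
1 = 17 − 8·2
1 = −8·70 + 33·17
So 17·33 ≡ 1 (mod 70).

33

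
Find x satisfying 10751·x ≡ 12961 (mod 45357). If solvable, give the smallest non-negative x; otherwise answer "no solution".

First find gcd(10751, 45357):
45357 = 4*10751 + 2353
10751 = 4*2353 + 1339
2353 = 1*1339 + 1014
1339 = 1*1014 + 325
1014 = 3*325 + 39
325 = 8*39 + 13
39 = 3*13 + 0
gcd = 13 and 13 | 12961, so solutions exist. Divide through by 13: 827x ≡ 997 (mod 3489).
Now find 827⁻¹ mod 3489:
3489 = 4·827 + 181
827 = 4·181 + 103
181 = 1·103 + 78
103 = 1·78 + 25
78 = 3·25 + 3
25 = 8·3 + 1
3 = 3·1 + 0
Back-substitute:
1 = 25 − 8·3
1 = −8·78 + 25·25
1 = 25·103 − 33·78
1 = −33·181 + 58·103
1 = 58·827 − 265·181
1 = −265·3489 + 1118·827
So 827⁻¹ ≡ 1118 (mod 3489).
Then x ≡ 1118·997 ≡ 1655 (mod 3489); the smallest non-negative solution is x = 1655.

1655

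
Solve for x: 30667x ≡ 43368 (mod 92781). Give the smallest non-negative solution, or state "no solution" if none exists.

2688

First find gcd(30667, 92781):
92781 = 3*30667 + 780
30667 = 39*780 + 247
780 = 3*247 + 39
247 = 6*39 + 13
39 = 3*13 + 0
gcd = 13 and 13 | 43368, so solutions exist. Divide through by 13: 2359x ≡ 3336 (mod 7137).
Now find 2359⁻¹ mod 7137:
7137 = 3*2359 + 60
2359 = 39*60 + 19
60 = 3*19 + 3
19 = 6*3 + 1
3 = 3*1 + 0
Back-substitute:
1 = 19 − 6·3
1 = −6·60 + 19·19
1 = 19·2359 − 747·60
1 = −747·7137 + 2260·2359
So 2359⁻¹ ≡ 2260 (mod 7137).
Then x ≡ 2260·3336 ≡ 2688 (mod 7137); the smallest non-negative solution is x = 2688.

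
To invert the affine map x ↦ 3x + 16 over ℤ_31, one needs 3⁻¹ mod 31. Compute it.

Extended Euclidean algorithm:
31 = 10·3 + 1
3 = 3·1 + 0
gcd = 1, so the inverse exists. Back-substitute:
1 = 31 − 10·3
Thus 3·(-10) ≡ 1 (mod 31); reducing, -10 mod 31 = 21.

21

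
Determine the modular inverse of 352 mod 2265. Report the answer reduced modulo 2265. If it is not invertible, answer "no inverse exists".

Apply the Euclidean algorithm to 2265 and 352:
2265 = 6*352 + 153
352 = 2*153 + 46
153 = 3*46 + 15
46 = 3*15 + 1
15 = 15*1 + 0
Since gcd(352, 2265) = 1, back-substitute to write 1 as a combination:
1 = 46 − 3·15
1 = −3·153 + 10·46
1 = 10·352 − 23·153
1 = −23·2265 + 148·352
So 352·148 ≡ 1 (mod 2265).

148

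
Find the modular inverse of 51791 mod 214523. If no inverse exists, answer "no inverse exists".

67135

Extended Euclidean algorithm:
214523 = 4*51791 + 7359
51791 = 7*7359 + 278
7359 = 26*278 + 131
278 = 2*131 + 16
131 = 8*16 + 3
16 = 5*3 + 1
3 = 3*1 + 0
gcd = 1, so the inverse exists. Back-substitute:
1 = 16 − 5·3
1 = −5·131 + 41·16
1 = 41·278 − 87·131
1 = −87·7359 + 2303·278
1 = 2303·51791 − 16208·7359
1 = −16208·214523 + 67135·51791
So 51791·67135 ≡ 1 (mod 214523).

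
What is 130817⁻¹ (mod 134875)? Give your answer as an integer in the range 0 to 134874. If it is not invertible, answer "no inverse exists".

33403

Apply the Euclidean algorithm to 134875 and 130817:
134875 = 1*130817 + 4058
130817 = 32*4058 + 961
4058 = 4*961 + 214
961 = 4*214 + 105
214 = 2*105 + 4
105 = 26*4 + 1
4 = 4*1 + 0
The gcd is 1. Working backward:
1 = 105 − 26·4
1 = −26·214 + 53·105
1 = 53·961 − 238·214
1 = −238·4058 + 1005·961
1 = 1005·130817 − 32398·4058
1 = −32398·134875 + 33403·130817
So 130817·33403 ≡ 1 (mod 134875).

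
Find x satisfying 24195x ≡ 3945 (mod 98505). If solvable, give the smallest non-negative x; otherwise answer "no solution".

619

First find gcd(24195, 98505):
98505 = 4·24195 + 1725
24195 = 14·1725 + 45
1725 = 38·45 + 15
45 = 3·15 + 0
gcd = 15 and 15 | 3945, so solutions exist. Divide through by 15: 1613x ≡ 263 (mod 6567).
Now find 1613⁻¹ mod 6567:
6567 = 4×1613 + 115
1613 = 14×115 + 3
115 = 38×3 + 1
3 = 3×1 + 0
Back-substitute:
1 = 115 − 38·3
1 = −38·1613 + 533·115
1 = 533·6567 − 2170·1613
So 1613·(-2170) ≡ 1 (mod 6567), i.e. 1613⁻¹ ≡ 4397.
Then x ≡ 4397·263 ≡ 619 (mod 6567); the smallest non-negative solution is x = 619.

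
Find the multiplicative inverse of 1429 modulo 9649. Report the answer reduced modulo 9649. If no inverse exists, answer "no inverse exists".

6678

Extended Euclidean algorithm:
9649 = 6·1429 + 1075
1429 = 1·1075 + 354
1075 = 3·354 + 13
354 = 27·13 + 3
13 = 4·3 + 1
3 = 3·1 + 0
Since gcd(1429, 9649) = 1, back-substitute to write 1 as a combination:
1 = 13 − 4·3
1 = −4·354 + 109·13
1 = 109·1075 − 331·354
1 = −331·1429 + 440·1075
1 = 440·9649 − 2971·1429
Hence 1429⁻¹ ≡ -2971 ≡ 6678 (mod 9649).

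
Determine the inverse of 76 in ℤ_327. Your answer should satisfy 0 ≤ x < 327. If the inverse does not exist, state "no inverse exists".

142

Apply the Euclidean algorithm to 327 and 76:
327 = 4*76 + 23
76 = 3*23 + 7
23 = 3*7 + 2
7 = 3*2 + 1
2 = 2*1 + 0
gcd = 1, so the inverse exists. Back-substitute:
1 = 7 − 3·2
1 = −3·23 + 10·7
1 = 10·76 − 33·23
1 = −33·327 + 142·76
So 76·142 ≡ 1 (mod 327).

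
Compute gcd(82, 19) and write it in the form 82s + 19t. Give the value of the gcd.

1

Apply Euclid's algorithm to 82 and 19:
82 = 4×19 + 6
19 = 3×6 + 1
6 = 6×1 + 0
gcd(82, 19) = 1.
Express as a combination:
1 = 19 − 3·6
1 = −3·82 + 13·19
So 1 = (-3)·82 + (13)·19.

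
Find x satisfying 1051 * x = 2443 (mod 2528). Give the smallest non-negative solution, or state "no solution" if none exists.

849

First find gcd(1051, 2528):
2528 = 2×1051 + 426
1051 = 2×426 + 199
426 = 2×199 + 28
199 = 7×28 + 3
28 = 9×3 + 1
3 = 3×1 + 0
gcd = 1, so a unique solution mod 2528 exists.
Back-substitute for the Bézout coefficients:
1 = 28 − 9·3
1 = −9·199 + 64·28
1 = 64·426 − 137·199
1 = −137·1051 + 338·426
1 = 338·2528 − 813·1051
So 1051·(-813) ≡ 1 (mod 2528), giving 1051⁻¹ ≡ 1715.
x ≡ 1051⁻¹·2443 ≡ 1715·2443 ≡ 849 (mod 2528).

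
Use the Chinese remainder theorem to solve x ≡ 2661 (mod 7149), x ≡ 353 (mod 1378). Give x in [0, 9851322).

Write x = 2661 + 7149·k. Then 7149·k ≡ 353 − 2661 ≡ 448 (mod 1378).
Need 7149⁻¹ mod 1378. Extended Euclid on (1378, 259):
1378 = 5×259 + 83
259 = 3×83 + 10
83 = 8×10 + 3
10 = 3×3 + 1
3 = 3×1 + 0
Back-substitute:
1 = 10 − 3·3
1 = −3·83 + 25·10
1 = 25·259 − 78·83
1 = −78·1378 + 415·259
7149⁻¹ ≡ 415 (mod 1378), so k ≡ 415·448 ≡ 1268 (mod 1378).
x = 2661 + 7149·1268 = 9067593.

9067593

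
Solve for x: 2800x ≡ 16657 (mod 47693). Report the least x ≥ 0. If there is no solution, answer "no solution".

45161

First find gcd(2800, 47693):
47693 = 17·2800 + 93
2800 = 30·93 + 10
93 = 9·10 + 3
10 = 3·3 + 1
3 = 3·1 + 0
gcd = 1, so a unique solution mod 47693 exists.
Back-substitute for the Bézout coefficients:
1 = 10 − 3·3
1 = −3·93 + 28·10
1 = 28·2800 − 843·93
1 = −843·47693 + 14359·2800
So 2800·(14359) ≡ 1 (mod 47693), giving 2800⁻¹ ≡ 14359.
x ≡ 2800⁻¹·16657 ≡ 14359·16657 ≡ 45161 (mod 47693).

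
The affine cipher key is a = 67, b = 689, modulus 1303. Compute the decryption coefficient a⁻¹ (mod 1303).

Apply the Euclidean algorithm to 1303 and 67:
1303 = 19·67 + 30
67 = 2·30 + 7
30 = 4·7 + 2
7 = 3·2 + 1
2 = 2·1 + 0
gcd = 1, so the inverse exists. Back-substitute:
1 = 7 − 3·2
1 = −3·30 + 13·7
1 = 13·67 − 29·30
1 = −29·1303 + 564·67
So 67·564 ≡ 1 (mod 1303).

564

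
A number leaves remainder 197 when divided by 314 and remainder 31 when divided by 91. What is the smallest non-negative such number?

Write x = 197 + 314·k. Then 314·k ≡ 31 − 197 ≡ 16 (mod 91).
Need 314⁻¹ mod 91. Extended Euclid on (91, 41):
91 = 2*41 + 9
41 = 4*9 + 5
9 = 1*5 + 4
5 = 1*4 + 1
4 = 4*1 + 0
Back-substitute:
1 = 5 − 4
1 = −9 + 2·5
1 = 2·41 − 9·9
1 = −9·91 + 20·41
314⁻¹ ≡ 20 (mod 91), so k ≡ 20·16 ≡ 47 (mod 91).
x = 197 + 314·47 = 14955.

14955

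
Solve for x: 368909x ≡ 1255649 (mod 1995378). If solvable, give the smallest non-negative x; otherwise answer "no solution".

1008859

First find gcd(368909, 1995378):
1995378 = 5·368909 + 150833
368909 = 2·150833 + 67243
150833 = 2·67243 + 16347
67243 = 4·16347 + 1855
16347 = 8·1855 + 1507
1855 = 1·1507 + 348
1507 = 4·348 + 115
348 = 3·115 + 3
115 = 38·3 + 1
3 = 3·1 + 0
gcd = 1, so a unique solution mod 1995378 exists.
Back-substitute for the Bézout coefficients:
1 = 115 − 38·3
1 = −38·348 + 115·115
1 = 115·1507 − 498·348
1 = −498·1855 + 613·1507
1 = 613·16347 − 5402·1855
1 = −5402·67243 + 22221·16347
1 = 22221·150833 − 49844·67243
1 = −49844·368909 + 121909·150833
1 = 121909·1995378 − 659389·368909
So 368909·(-659389) ≡ 1 (mod 1995378), giving 368909⁻¹ ≡ 1335989.
x ≡ 368909⁻¹·1255649 ≡ 1335989·1255649 ≡ 1008859 (mod 1995378).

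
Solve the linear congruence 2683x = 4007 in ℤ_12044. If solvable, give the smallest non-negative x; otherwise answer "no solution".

3265

First find gcd(2683, 12044):
12044 = 4*2683 + 1312
2683 = 2*1312 + 59
1312 = 22*59 + 14
59 = 4*14 + 3
14 = 4*3 + 2
3 = 1*2 + 1
2 = 2*1 + 0
gcd = 1, so a unique solution mod 12044 exists.
Back-substitute for the Bézout coefficients:
1 = 3 − 2
1 = −14 + 5·3
1 = 5·59 − 21·14
1 = −21·1312 + 467·59
1 = 467·2683 − 955·1312
1 = −955·12044 + 4287·2683
So 2683·(4287) ≡ 1 (mod 12044), giving 2683⁻¹ ≡ 4287.
x ≡ 2683⁻¹·4007 ≡ 4287·4007 ≡ 3265 (mod 12044).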